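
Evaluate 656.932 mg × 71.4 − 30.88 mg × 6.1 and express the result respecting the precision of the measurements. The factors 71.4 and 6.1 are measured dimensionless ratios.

4.67 × 10^4 mg

656.932 × 71.4 = 46904.9448 → 4.69 × 10^4 mg (3 s.f., last digit at the 10^2 place).
30.88 × 6.1 = 188.368 → 1.9 × 10^2 mg (2 s.f., last digit at the 10^1 place).
Difference: 46716.5768 mg; keep the coarser place, 10^2.
Result: 4.67 × 10^4 mg.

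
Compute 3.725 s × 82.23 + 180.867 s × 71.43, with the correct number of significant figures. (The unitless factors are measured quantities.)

1.323 × 10^4 s

3.725 × 82.23 = 306.30675 → 3.063 × 10^2 s (4 s.f., last digit at the 10^-1 place).
180.867 × 71.43 = 12919.32981 → 1.292 × 10^4 s (4 s.f., last digit at the 10^1 place).
Sum: 13225.63656 s; keep the coarser place, 10^1.
Result: 1.323 × 10^4 s.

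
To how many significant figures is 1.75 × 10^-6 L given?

3

1.75 × 10^-6: in scientific notation every digit of the coefficient is significant.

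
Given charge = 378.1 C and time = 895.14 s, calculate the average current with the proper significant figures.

0.4224 A

average current = 378.1 C ÷ 895.14 s = 0.422392028063… A.
378.1 has 4 significant figures; 895.14 has 5.
Division/multiplication keeps the fewest: 4 significant figures.
Rounded: 0.4224 A.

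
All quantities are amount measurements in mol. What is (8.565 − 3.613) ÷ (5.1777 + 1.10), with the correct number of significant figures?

0.789

8.565 − 3.613 = 4.952, limited to 3 d.p. → 4 s.f.; 5.1777 + 1.10 = 6.2777, limited to 2 d.p. → 3 s.f.
Carrying full precision, 4.952 ÷ 6.2777 = 0.788823932332…; keep min(4, 3) = 3 s.f.
Rounded to 3 significant figures: 0.789.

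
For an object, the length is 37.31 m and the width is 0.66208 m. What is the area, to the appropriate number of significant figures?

area = 37.31 m × 0.66208 m = 24.7022048 m².
37.31 has 4 significant figures; 0.66208 has 5.
Division/multiplication keeps the fewest: 4 significant figures.
Rounded: 24.70 m².

24.70 m²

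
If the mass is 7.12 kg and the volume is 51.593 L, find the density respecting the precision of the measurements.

0.138 kg/L

density = 7.12 kg ÷ 51.593 L = 0.138003217491… kg/L.
7.12 has 3 significant figures; 51.593 has 5.
Division/multiplication keeps the fewest: 3 significant figures.
Rounded: 0.138 kg/L.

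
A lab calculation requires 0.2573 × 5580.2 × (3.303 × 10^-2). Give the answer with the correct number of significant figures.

47.42

0.2573 × 5580.2 × (3.303 × 10^-2) = 47.4239937438
Multiplication/division keeps the fewest significant figures: 0.2573 → 4 s.f., 5580.2 → 5 s.f., 3.303 × 10^-2 → 4 s.f.; limit is 4.
Rounded to 4 significant figures: 47.42.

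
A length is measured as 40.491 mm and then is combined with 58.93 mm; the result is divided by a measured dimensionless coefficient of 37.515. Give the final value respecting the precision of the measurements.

40.491 mm + 58.93 mm = 99.421 mm; the sum is limited to 2 decimal places (4 s.f.).
Carrying full precision, 99.421 ÷ 37.515 = 2.65016660003… mm; 37.515 has 5 s.f., so the result keeps min(4, 5) = 4 s.f.
Rounded to 4 significant figures: 2.650 mm.

2.650 mm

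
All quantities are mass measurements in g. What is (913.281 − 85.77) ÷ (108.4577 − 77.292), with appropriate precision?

913.281 − 85.77 = 827.511, limited to 2 d.p. → 5 s.f.; 108.4577 − 77.292 = 31.1657, limited to 3 d.p. → 5 s.f.
Carrying full precision, 827.511 ÷ 31.1657 = 26.5519786175…; keep min(5, 5) = 5 s.f.
Rounded to 5 significant figures: 26.552.

26.552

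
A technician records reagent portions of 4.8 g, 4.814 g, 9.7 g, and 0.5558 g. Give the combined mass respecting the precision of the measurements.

19.9 g

4.8 g + 4.814 g + 9.7 g + 0.5558 g = 19.8698 g.
Addition/subtraction keeps the fewest decimal places: 4.8 → 1 decimal place, 4.814 → 3 decimal places, 9.7 → 1 decimal place, 0.5558 → 4 decimal places; limit is 1.
Rounded to 1 decimal place: 19.9 g.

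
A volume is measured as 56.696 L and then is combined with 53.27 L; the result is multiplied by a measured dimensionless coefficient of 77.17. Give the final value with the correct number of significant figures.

8486 L

56.696 L + 53.27 L = 109.966 L; the sum is limited to 2 decimal places (5 s.f.).
Carrying full precision, 109.966 × 77.17 = 8486.07622 L; 77.17 has 4 s.f., so the result keeps min(5, 4) = 4 s.f.
Rounded to 4 significant figures: 8486 L.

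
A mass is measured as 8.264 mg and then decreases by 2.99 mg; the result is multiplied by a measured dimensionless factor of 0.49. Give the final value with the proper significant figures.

2.6 mg

8.264 mg − 2.99 mg = 5.274 mg; the difference is limited to 2 decimal places (3 s.f.).
Carrying full precision, 5.274 × 0.49 = 2.58426 mg; 0.49 has 2 s.f., so the result keeps min(3, 2) = 2 s.f.
Rounded to 2 significant figures: 2.6 mg.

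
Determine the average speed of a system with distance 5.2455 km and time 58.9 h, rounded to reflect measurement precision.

average speed = 5.2455 km ÷ 58.9 h = 0.0890577249576… km/h.
5.2455 has 5 significant figures; 58.9 has 3.
Division/multiplication keeps the fewest: 3 significant figures.
Rounded: 0.0891 km/h.

0.0891 km/h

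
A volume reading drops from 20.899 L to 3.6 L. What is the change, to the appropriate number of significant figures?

17.3 L

20.899 L − 3.6 L = 17.299 L.
Addition/subtraction keeps the fewest decimal places: 20.899 → 3 decimal places, 3.6 → 1 decimal place; limit is 1.
Rounded to 1 decimal place: 17.3 L.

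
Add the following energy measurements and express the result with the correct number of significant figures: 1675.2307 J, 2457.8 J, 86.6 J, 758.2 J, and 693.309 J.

5671.1 J

1675.2307 J + 2457.8 J + 86.6 J + 758.2 J + 693.309 J = 5671.1397 J.
Addition/subtraction keeps the fewest decimal places: 1675.2307 → 4 decimal places, 2457.8 → 1 decimal place, 86.6 → 1 decimal place, 758.2 → 1 decimal place, 693.309 → 3 decimal places; limit is 1.
Rounded to 1 decimal place: 5671.1 J.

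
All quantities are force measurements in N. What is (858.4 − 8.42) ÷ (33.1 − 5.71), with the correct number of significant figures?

858.4 − 8.42 = 849.98, limited to 1 d.p. → 4 s.f.; 33.1 − 5.71 = 27.39, limited to 1 d.p. → 3 s.f.
Carrying full precision, 849.98 ÷ 27.39 = 31.0324936108…; keep min(4, 3) = 3 s.f.
Rounded to 3 significant figures: 31.0.

31.0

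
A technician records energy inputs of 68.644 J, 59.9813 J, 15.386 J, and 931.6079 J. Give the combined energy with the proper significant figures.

68.644 J + 59.9813 J + 15.386 J + 931.6079 J = 1075.6192 J.
Addition/subtraction keeps the fewest decimal places: 68.644 → 3 decimal places, 59.9813 → 4 decimal places, 15.386 → 3 decimal places, 931.6079 → 4 decimal places; limit is 3.
Rounded to 3 decimal places: 1075.619 J.

1075.619 J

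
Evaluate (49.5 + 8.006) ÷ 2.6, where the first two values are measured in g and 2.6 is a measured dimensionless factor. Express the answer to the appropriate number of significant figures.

22 g

49.5 g + 8.006 g = 57.506 g; the sum is limited to 1 decimal place (3 s.f.).
Carrying full precision, 57.506 ÷ 2.6 = 22.1176923077… g; 2.6 has 2 s.f., so the result keeps min(3, 2) = 2 s.f.
Rounded to 2 significant figures: 22 g.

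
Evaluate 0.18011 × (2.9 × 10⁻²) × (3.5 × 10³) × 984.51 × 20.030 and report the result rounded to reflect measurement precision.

3.6 × 10⁵

0.18011 × (2.9 × 10⁻²) × (3.5 × 10³) × 984.51 × 20.030 = 360499.734776…
Multiplication/division keeps the fewest significant figures: 0.18011 → 5 s.f., 2.9 × 10⁻² → 2 s.f., 3.5 × 10³ → 2 s.f., 984.51 → 5 s.f., 20.030 → 5 s.f.; limit is 2.
Rounded to 2 significant figures: 3.6 × 10⁵.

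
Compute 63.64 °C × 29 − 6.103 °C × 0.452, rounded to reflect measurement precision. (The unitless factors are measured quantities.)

63.64 × 29 = 1845.56 → 1.8 × 10^3 °C (2 s.f., last digit at the 10^2 place).
6.103 × 0.452 = 2.758556 → 2.76 °C (3 s.f., last digit at the 10^-2 place).
Difference: 1842.801444 °C; keep the coarser place, 10^2.
Result: 1.8 × 10^3 °C.

1.8 × 10^3 °C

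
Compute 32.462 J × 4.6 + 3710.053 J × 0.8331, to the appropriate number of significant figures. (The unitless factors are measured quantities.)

32.462 × 4.6 = 149.3252 → 1.5 × 10² J (2 s.f., last digit at the 10^1 place).
3710.053 × 0.8331 = 3090.8451543 → 3.091 × 10³ J (4 s.f., last digit at the 10^0 place).
Sum: 3240.1703543 J; keep the coarser place, 10^1.
Result: 3.24 × 10³ J.

3.24 × 10³ J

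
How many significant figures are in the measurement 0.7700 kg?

4

0.7700: leading zeros are not significant; trailing zeros after a decimal point are significant.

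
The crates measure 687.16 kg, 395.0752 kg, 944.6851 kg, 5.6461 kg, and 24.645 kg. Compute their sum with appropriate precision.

687.16 kg + 395.0752 kg + 944.6851 kg + 5.6461 kg + 24.645 kg = 2057.2114 kg.
Addition/subtraction keeps the fewest decimal places: 687.16 → 2 decimal places, 395.0752 → 4 decimal places, 944.6851 → 4 decimal places, 5.6461 → 4 decimal places, 24.645 → 3 decimal places; limit is 2.
Rounded to 2 decimal places: 2057.21 kg.

2057.21 kg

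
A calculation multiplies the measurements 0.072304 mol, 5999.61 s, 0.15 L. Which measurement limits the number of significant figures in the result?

0.15 L

0.072304 mol → 5 s.f.; 5999.61 s → 6 s.f.; 0.15 L → 2 s.f.
The fewest is 2 significant figures, from 0.15 L.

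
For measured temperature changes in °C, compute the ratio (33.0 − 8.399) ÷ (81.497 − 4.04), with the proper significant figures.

0.318

33.0 − 8.399 = 24.601, limited to 1 d.p. → 3 s.f.; 81.497 − 4.04 = 77.457, limited to 2 d.p. → 4 s.f.
Carrying full precision, 24.601 ÷ 77.457 = 0.317608479543…; keep min(3, 4) = 3 s.f.
Rounded to 3 significant figures: 0.318.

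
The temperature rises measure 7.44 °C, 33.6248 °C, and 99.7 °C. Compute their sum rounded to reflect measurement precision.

140.8 °C

7.44 °C + 33.6248 °C + 99.7 °C = 140.7648 °C.
Addition/subtraction keeps the fewest decimal places: 7.44 → 2 decimal places, 33.6248 → 4 decimal places, 99.7 → 1 decimal place; limit is 1.
Rounded to 1 decimal place: 140.8 °C.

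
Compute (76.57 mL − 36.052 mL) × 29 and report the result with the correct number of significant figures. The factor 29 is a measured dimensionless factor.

1.2 × 10^3 mL

76.57 mL − 36.052 mL = 40.518 mL; the difference is limited to 2 decimal places (4 s.f.).
Carrying full precision, 40.518 × 29 = 1175.022 mL; 29 has 2 s.f., so the result keeps min(4, 2) = 2 s.f.
Rounded to 2 significant figures: 1.2 × 10^3 mL.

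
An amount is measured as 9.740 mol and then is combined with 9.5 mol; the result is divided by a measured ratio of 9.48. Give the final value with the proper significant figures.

9.740 mol + 9.5 mol = 19.240 mol; the sum is limited to 1 decimal place (3 s.f.).
Carrying full precision, 19.240 ÷ 9.48 = 2.02953586498… mol; 9.48 has 3 s.f., so the result keeps min(3, 3) = 3 s.f.
Rounded to 3 significant figures: 2.03 mol.

2.03 mol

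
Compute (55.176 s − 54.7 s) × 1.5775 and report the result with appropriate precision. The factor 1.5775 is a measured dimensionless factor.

55.176 s − 54.7 s = 0.476 s; the difference is limited to 1 decimal place (1 s.f.).
Carrying full precision, 0.476 × 1.5775 = 0.75089 s; 1.5775 has 5 s.f., so the result keeps min(1, 5) = 1 s.f.
Rounded to 1 significant figure: 0.8 s.

0.8 s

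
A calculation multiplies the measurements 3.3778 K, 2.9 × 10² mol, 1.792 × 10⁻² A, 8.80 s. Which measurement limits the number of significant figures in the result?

3.3778 K → 5 s.f.; 2.9 × 10² mol → 2 s.f.; 1.792 × 10⁻² A → 4 s.f.; 8.80 s → 3 s.f.
The fewest is 2 significant figures, from 2.9 × 10² mol.

2.9 × 10² mol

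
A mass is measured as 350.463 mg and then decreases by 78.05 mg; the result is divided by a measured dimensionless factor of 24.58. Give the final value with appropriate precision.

11.08 mg

350.463 mg − 78.05 mg = 272.413 mg; the difference is limited to 2 decimal places (5 s.f.).
Carrying full precision, 272.413 ÷ 24.58 = 11.0827095199… mg; 24.58 has 4 s.f., so the result keeps min(5, 4) = 4 s.f.
Rounded to 4 significant figures: 11.08 mg.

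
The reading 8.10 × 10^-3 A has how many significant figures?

8.10 × 10^-3: in scientific notation every digit of the coefficient is significant.

3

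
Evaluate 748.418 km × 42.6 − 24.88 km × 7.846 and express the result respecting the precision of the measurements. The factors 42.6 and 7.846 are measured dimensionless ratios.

3.17 × 10⁴ km

748.418 × 42.6 = 31882.6068 → 3.19 × 10⁴ km (3 s.f., last digit at the 10^2 place).
24.88 × 7.846 = 195.20848 → 195.2 km (4 s.f., last digit at the 10^-1 place).
Difference: 31687.39832 km; keep the coarser place, 10^2.
Result: 3.17 × 10⁴ km.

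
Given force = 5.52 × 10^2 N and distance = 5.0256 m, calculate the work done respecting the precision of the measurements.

work done = 5.52 × 10^2 N × 5.0256 m = 2774.1312 J.
5.52 × 10^2 has 3 significant figures; 5.0256 has 5.
Division/multiplication keeps the fewest: 3 significant figures.
Rounded: 2.77 × 10^3 J.

2.77 × 10^3 J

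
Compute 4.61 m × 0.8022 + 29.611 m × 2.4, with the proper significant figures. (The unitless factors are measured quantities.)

75 m

4.61 × 0.8022 = 3.698142 → 3.70 m (3 s.f., last digit at the 10^-2 place).
29.611 × 2.4 = 71.0664 → 71 m (2 s.f., last digit at the 10^0 place).
Sum: 74.764542 m; keep the coarser place, 10^0.
Result: 75 m.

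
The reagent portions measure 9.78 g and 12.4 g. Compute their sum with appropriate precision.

22.2 g

9.78 g + 12.4 g = 22.18 g.
Addition/subtraction keeps the fewest decimal places: 9.78 → 2 decimal places, 12.4 → 1 decimal place; limit is 1.
Rounded to 1 decimal place: 22.2 g.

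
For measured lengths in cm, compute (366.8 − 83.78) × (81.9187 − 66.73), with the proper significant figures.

366.8 − 83.78 = 283.02, limited to 1 d.p. → 4 s.f.; 81.9187 − 66.73 = 15.1887, limited to 2 d.p. → 4 s.f.
Carrying full precision, 283.02 × 15.1887 = 4298.705874; keep min(4, 4) = 4 s.f.
Rounded to 4 significant figures: 4299 cm².

4299 cm²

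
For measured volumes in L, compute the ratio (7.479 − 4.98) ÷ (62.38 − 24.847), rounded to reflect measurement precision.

0.0666

7.479 − 4.98 = 2.499, limited to 2 d.p. → 3 s.f.; 62.38 − 24.847 = 37.533, limited to 2 d.p. → 4 s.f.
Carrying full precision, 2.499 ÷ 37.533 = 0.0665814083606…; keep min(3, 4) = 3 s.f.
Rounded to 3 significant figures: 0.0666.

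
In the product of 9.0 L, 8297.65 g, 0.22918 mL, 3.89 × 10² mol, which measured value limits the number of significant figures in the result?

9.0 L

9.0 L → 2 s.f.; 8297.65 g → 6 s.f.; 0.22918 mL → 5 s.f.; 3.89 × 10² mol → 3 s.f.
The fewest is 2 significant figures, from 9.0 L.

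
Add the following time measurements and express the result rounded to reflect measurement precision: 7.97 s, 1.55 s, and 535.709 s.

545.23 s

7.97 s + 1.55 s + 535.709 s = 545.229 s.
Addition/subtraction keeps the fewest decimal places: 7.97 → 2 decimal places, 1.55 → 2 decimal places, 535.709 → 3 decimal places; limit is 2.
Rounded to 2 decimal places: 545.23 s.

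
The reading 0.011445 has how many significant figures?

0.011445: leading zeros are not significant.

5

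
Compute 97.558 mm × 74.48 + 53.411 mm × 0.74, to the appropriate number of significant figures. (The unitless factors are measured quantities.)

97.558 × 74.48 = 7266.11984 → 7266 mm (4 s.f., last digit at the 10^0 place).
53.411 × 0.74 = 39.52414 → 4.0 × 10^1 mm (2 s.f., last digit at the 10^0 place).
Sum: 7305.64398 mm; keep the coarser place, 10^0.
Result: 7306 mm.

7306 mm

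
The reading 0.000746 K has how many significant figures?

3

0.000746: leading zeros are not significant.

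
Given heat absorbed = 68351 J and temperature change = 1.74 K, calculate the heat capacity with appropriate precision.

3.93 × 10⁴ J/K

heat capacity = 68351 J ÷ 1.74 K = 39282.183908… J/K.
68351 has 5 significant figures; 1.74 has 3.
Division/multiplication keeps the fewest: 3 significant figures.
Rounded: 3.93 × 10⁴ J/K.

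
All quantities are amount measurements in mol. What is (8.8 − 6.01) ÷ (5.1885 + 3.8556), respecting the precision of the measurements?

8.8 − 6.01 = 2.79, limited to 1 d.p. → 2 s.f.; 5.1885 + 3.8556 = 9.0441, limited to 4 d.p. → 5 s.f.
Carrying full precision, 2.79 ÷ 9.0441 = 0.308488406807…; keep min(2, 5) = 2 s.f.
Rounded to 2 significant figures: 0.31.

0.31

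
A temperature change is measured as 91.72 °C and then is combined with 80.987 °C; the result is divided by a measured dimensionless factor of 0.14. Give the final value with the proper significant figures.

91.72 °C + 80.987 °C = 172.707 °C; the sum is limited to 2 decimal places (5 s.f.).
Carrying full precision, 172.707 ÷ 0.14 = 1233.62142857… °C; 0.14 has 2 s.f., so the result keeps min(5, 2) = 2 s.f.
Rounded to 2 significant figures: 1.2 × 10³ °C.

1.2 × 10³ °C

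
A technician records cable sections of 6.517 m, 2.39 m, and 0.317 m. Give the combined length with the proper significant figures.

6.517 m + 2.39 m + 0.317 m = 9.224 m.
Addition/subtraction keeps the fewest decimal places: 6.517 → 3 decimal places, 2.39 → 2 decimal places, 0.317 → 3 decimal places; limit is 2.
Rounded to 2 decimal places: 9.22 m.

9.22 m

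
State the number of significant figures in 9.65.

3

9.65: every digit is nonzero and significant.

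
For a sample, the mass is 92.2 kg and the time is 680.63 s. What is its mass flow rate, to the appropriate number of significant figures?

0.135 kg/s

mass flow rate = 92.2 kg ÷ 680.63 s = 0.135462733056… kg/s.
92.2 has 3 significant figures; 680.63 has 5.
Division/multiplication keeps the fewest: 3 significant figures.
Rounded: 0.135 kg/s.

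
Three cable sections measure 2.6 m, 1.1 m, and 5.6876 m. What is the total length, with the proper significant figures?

2.6 m + 1.1 m + 5.6876 m = 9.3876 m.
Addition/subtraction keeps the fewest decimal places: 2.6 → 1 decimal place, 1.1 → 1 decimal place, 5.6876 → 4 decimal places; limit is 1.
Rounded to 1 decimal place: 9.4 m.

9.4 m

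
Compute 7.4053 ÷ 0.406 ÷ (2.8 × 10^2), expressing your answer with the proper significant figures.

7.4053 ÷ 0.406 ÷ (2.8 × 10^2) = 0.0651416256158…
Multiplication/division keeps the fewest significant figures: 7.4053 → 5 s.f., 0.406 → 3 s.f., 2.8 × 10^2 → 2 s.f.; limit is 2.
Rounded to 2 significant figures: 0.065.

0.065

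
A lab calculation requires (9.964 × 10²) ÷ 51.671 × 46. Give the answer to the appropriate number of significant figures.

8.9 × 10²

(9.964 × 10²) ÷ 51.671 × 46 = 887.043022198…
Multiplication/division keeps the fewest significant figures: 9.964 × 10² → 4 s.f., 51.671 → 5 s.f., 46 → 2 s.f.; limit is 2.
Rounded to 2 significant figures: 8.9 × 10².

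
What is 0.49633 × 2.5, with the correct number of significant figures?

1.2

0.49633 × 2.5 = 1.240825
Multiplication/division keeps the fewest significant figures: 0.49633 → 5 s.f., 2.5 → 2 s.f.; limit is 2.
Rounded to 2 significant figures: 1.2.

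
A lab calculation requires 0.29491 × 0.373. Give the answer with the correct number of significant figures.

0.110

0.29491 × 0.373 = 0.11000143
Multiplication/division keeps the fewest significant figures: 0.29491 → 5 s.f., 0.373 → 3 s.f.; limit is 3.
Rounded to 3 significant figures: 0.110.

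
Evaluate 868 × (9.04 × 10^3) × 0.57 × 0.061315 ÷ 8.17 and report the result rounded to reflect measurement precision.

868 × (9.04 × 10^3) × 0.57 × 0.061315 ÷ 8.17 = 33566.6258233…
Multiplication/division keeps the fewest significant figures: 868 → 3 s.f., 9.04 × 10^3 → 3 s.f., 0.57 → 2 s.f., 0.061315 → 5 s.f., 8.17 → 3 s.f.; limit is 2.
Rounded to 2 significant figures: 3.4 × 10^4.

3.4 × 10^4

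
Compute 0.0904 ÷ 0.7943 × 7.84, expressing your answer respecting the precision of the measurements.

0.892

0.0904 ÷ 0.7943 × 7.84 = 0.892277477024…
Multiplication/division keeps the fewest significant figures: 0.0904 → 3 s.f., 0.7943 → 4 s.f., 7.84 → 3 s.f.; limit is 3.
Rounded to 3 significant figures: 0.892.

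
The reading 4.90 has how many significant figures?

3

4.90: trailing zeros after a decimal point are significant.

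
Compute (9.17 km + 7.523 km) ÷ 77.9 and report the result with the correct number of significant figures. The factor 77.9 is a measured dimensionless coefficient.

0.214 km

9.17 km + 7.523 km = 16.693 km; the sum is limited to 2 decimal places (4 s.f.).
Carrying full precision, 16.693 ÷ 77.9 = 0.214287548139… km; 77.9 has 3 s.f., so the result keeps min(4, 3) = 3 s.f.
Rounded to 3 significant figures: 0.214 km.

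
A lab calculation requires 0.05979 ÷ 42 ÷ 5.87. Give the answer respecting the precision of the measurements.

2.4 × 10⁻⁴

0.05979 ÷ 42 ÷ 5.87 = 0.000242516427355…
Multiplication/division keeps the fewest significant figures: 0.05979 → 4 s.f., 42 → 2 s.f., 5.87 → 3 s.f.; limit is 2.
Rounded to 2 significant figures: 2.4 × 10⁻⁴.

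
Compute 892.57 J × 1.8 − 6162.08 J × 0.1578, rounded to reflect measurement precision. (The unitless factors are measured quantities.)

6 × 10² J

892.57 × 1.8 = 1606.626 → 1.6 × 10³ J (2 s.f., last digit at the 10^2 place).
6162.08 × 0.1578 = 972.376224 → 972.4 J (4 s.f., last digit at the 10^-1 place).
Difference: 634.249776 J; keep the coarser place, 10^2.
Result: 6 × 10² J.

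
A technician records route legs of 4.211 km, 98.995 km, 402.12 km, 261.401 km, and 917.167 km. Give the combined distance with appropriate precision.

1683.89 km

4.211 km + 98.995 km + 402.12 km + 261.401 km + 917.167 km = 1683.894 km.
Addition/subtraction keeps the fewest decimal places: 4.211 → 3 decimal places, 98.995 → 3 decimal places, 402.12 → 2 decimal places, 261.401 → 3 decimal places, 917.167 → 3 decimal places; limit is 2.
Rounded to 2 decimal places: 1683.89 km.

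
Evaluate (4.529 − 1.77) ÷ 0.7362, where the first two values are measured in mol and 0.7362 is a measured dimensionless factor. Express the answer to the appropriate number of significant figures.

4.529 mol − 1.77 mol = 2.759 mol; the difference is limited to 2 decimal places (3 s.f.).
Carrying full precision, 2.759 ÷ 0.7362 = 3.74762292855… mol; 0.7362 has 4 s.f., so the result keeps min(3, 4) = 3 s.f.
Rounded to 3 significant figures: 3.75 mol.

3.75 mol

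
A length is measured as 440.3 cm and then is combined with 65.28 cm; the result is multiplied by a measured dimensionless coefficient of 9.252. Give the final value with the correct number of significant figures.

4.678 × 10³ cm

440.3 cm + 65.28 cm = 505.58 cm; the sum is limited to 1 decimal place (4 s.f.).
Carrying full precision, 505.58 × 9.252 = 4677.62616 cm; 9.252 has 4 s.f., so the result keeps min(4, 4) = 4 s.f.
Rounded to 4 significant figures: 4.678 × 10³ cm.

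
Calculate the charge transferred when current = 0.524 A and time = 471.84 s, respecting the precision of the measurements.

247 C

charge transferred = 0.524 A × 471.84 s = 247.24416 C.
0.524 has 3 significant figures; 471.84 has 5.
Division/multiplication keeps the fewest: 3 significant figures.
Rounded: 247 C.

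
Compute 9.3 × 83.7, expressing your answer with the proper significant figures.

9.3 × 83.7 = 778.41
Multiplication/division keeps the fewest significant figures: 9.3 → 2 s.f., 83.7 → 3 s.f.; limit is 2.
Rounded to 2 significant figures: 7.8 × 10².

7.8 × 10²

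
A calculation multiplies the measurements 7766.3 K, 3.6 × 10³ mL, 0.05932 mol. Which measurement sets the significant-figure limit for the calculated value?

7766.3 K → 5 s.f.; 3.6 × 10³ mL → 2 s.f.; 0.05932 mol → 4 s.f.
The fewest is 2 significant figures, from 3.6 × 10³ mL.

3.6 × 10³ mL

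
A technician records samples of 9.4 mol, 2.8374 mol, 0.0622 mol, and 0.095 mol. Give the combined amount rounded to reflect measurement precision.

9.4 mol + 2.8374 mol + 0.0622 mol + 0.095 mol = 12.3946 mol.
Addition/subtraction keeps the fewest decimal places: 9.4 → 1 decimal place, 2.8374 → 4 decimal places, 0.0622 → 4 decimal places, 0.095 → 3 decimal places; limit is 1.
Rounded to 1 decimal place: 12.4 mol.

12.4 mol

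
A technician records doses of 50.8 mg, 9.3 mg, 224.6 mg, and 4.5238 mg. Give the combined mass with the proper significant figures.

289.2 mg

50.8 mg + 9.3 mg + 224.6 mg + 4.5238 mg = 289.2238 mg.
Addition/subtraction keeps the fewest decimal places: 50.8 → 1 decimal place, 9.3 → 1 decimal place, 224.6 → 1 decimal place, 4.5238 → 4 decimal places; limit is 1.
Rounded to 1 decimal place: 289.2 mg.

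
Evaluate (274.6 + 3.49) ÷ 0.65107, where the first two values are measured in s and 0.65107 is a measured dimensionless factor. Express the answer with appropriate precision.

427.1 s

274.6 s + 3.49 s = 278.09 s; the sum is limited to 1 decimal place (4 s.f.).
Carrying full precision, 278.09 ÷ 0.65107 = 427.127651405… s; 0.65107 has 5 s.f., so the result keeps min(4, 5) = 4 s.f.
Rounded to 4 significant figures: 427.1 s.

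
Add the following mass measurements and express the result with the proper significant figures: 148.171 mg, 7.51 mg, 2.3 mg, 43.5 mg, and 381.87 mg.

583.4 mg

148.171 mg + 7.51 mg + 2.3 mg + 43.5 mg + 381.87 mg = 583.351 mg.
Addition/subtraction keeps the fewest decimal places: 148.171 → 3 decimal places, 7.51 → 2 decimal places, 2.3 → 1 decimal place, 43.5 → 1 decimal place, 381.87 → 2 decimal places; limit is 1.
Rounded to 1 decimal place: 583.4 mg.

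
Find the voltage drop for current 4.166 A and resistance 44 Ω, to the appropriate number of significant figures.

1.8 × 10² V

voltage drop = 4.166 A × 44 Ω = 183.304 V.
4.166 has 4 significant figures; 44 has 2.
Division/multiplication keeps the fewest: 2 significant figures.
Rounded: 1.8 × 10² V.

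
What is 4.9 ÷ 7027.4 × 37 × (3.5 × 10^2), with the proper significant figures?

4.9 ÷ 7027.4 × 37 × (3.5 × 10^2) = 9.02965534906…
Multiplication/division keeps the fewest significant figures: 4.9 → 2 s.f., 7027.4 → 5 s.f., 37 → 2 s.f., 3.5 × 10^2 → 2 s.f.; limit is 2.
Rounded to 2 significant figures: 9.0.

9.0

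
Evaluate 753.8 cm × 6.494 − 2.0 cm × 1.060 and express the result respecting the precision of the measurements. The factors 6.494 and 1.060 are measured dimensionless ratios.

753.8 × 6.494 = 4895.1772 → 4895 cm (4 s.f., last digit at the 10^0 place).
2.0 × 1.060 = 2.12 → 2.1 cm (2 s.f., last digit at the 10^-1 place).
Difference: 4893.0572 cm; keep the coarser place, 10^0.
Result: 4893 cm.

4893 cm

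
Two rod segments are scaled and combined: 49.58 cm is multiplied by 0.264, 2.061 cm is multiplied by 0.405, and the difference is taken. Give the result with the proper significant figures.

12.3 cm

49.58 × 0.264 = 13.08912 → 13.1 cm (3 s.f., last digit at the 10^-1 place).
2.061 × 0.405 = 0.834705 → 0.835 cm (3 s.f., last digit at the 10^-3 place).
Difference: 12.254415 cm; keep the coarser place, 10^-1.
Result: 12.3 cm.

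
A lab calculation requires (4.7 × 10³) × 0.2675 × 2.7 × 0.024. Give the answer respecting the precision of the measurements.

81

(4.7 × 10³) × 0.2675 × 2.7 × 0.024 = 81.4698
Multiplication/division keeps the fewest significant figures: 4.7 × 10³ → 2 s.f., 0.2675 → 4 s.f., 2.7 → 2 s.f., 0.024 → 2 s.f.; limit is 2.
Rounded to 2 significant figures: 81.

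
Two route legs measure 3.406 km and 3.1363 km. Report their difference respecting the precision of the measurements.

0.270 km

3.406 km − 3.1363 km = 0.2697 km.
Addition/subtraction keeps the fewest decimal places: 3.406 → 3 decimal places, 3.1363 → 4 decimal places; limit is 3.
Rounded to 3 decimal places: 0.270 km.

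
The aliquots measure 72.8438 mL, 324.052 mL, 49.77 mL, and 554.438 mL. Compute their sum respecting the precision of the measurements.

72.8438 mL + 324.052 mL + 49.77 mL + 554.438 mL = 1001.1038 mL.
Addition/subtraction keeps the fewest decimal places: 72.8438 → 4 decimal places, 324.052 → 3 decimal places, 49.77 → 2 decimal places, 554.438 → 3 decimal places; limit is 2.
Rounded to 2 decimal places: 1001.10 mL.

1001.10 mL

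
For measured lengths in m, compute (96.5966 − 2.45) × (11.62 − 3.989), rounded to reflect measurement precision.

96.5966 − 2.45 = 94.1466, limited to 2 d.p. → 4 s.f.; 11.62 − 3.989 = 7.631, limited to 2 d.p. → 3 s.f.
Carrying full precision, 94.1466 × 7.631 = 718.4327046; keep min(4, 3) = 3 s.f.
Rounded to 3 significant figures: 7.18 × 10² m².

7.18 × 10² m²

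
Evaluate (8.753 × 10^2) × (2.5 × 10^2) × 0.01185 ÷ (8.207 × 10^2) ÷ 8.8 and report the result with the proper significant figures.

0.36

(8.753 × 10^2) × (2.5 × 10^2) × 0.01185 ÷ (8.207 × 10^2) ÷ 8.8 = 0.359044420229…
Multiplication/division keeps the fewest significant figures: 8.753 × 10^2 → 4 s.f., 2.5 × 10^2 → 2 s.f., 0.01185 → 4 s.f., 8.207 × 10^2 → 4 s.f., 8.8 → 2 s.f.; limit is 2.
Rounded to 2 significant figures: 0.36.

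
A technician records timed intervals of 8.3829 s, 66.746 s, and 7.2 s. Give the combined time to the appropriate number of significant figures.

8.3829 s + 66.746 s + 7.2 s = 82.3289 s.
Addition/subtraction keeps the fewest decimal places: 8.3829 → 4 decimal places, 66.746 → 3 decimal places, 7.2 → 1 decimal place; limit is 1.
Rounded to 1 decimal place: 82.3 s.

82.3 s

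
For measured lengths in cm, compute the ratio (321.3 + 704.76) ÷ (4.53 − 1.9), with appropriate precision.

321.3 + 704.76 = 1026.06, limited to 1 d.p. → 5 s.f.; 4.53 − 1.9 = 2.63, limited to 1 d.p. → 2 s.f.
Carrying full precision, 1026.06 ÷ 2.63 = 390.136882129…; keep min(5, 2) = 2 s.f.
Rounded to 2 significant figures: 3.9 × 10^2.

3.9 × 10^2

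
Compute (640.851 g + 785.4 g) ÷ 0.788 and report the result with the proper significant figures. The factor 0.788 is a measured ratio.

640.851 g + 785.4 g = 1426.251 g; the sum is limited to 1 decimal place (5 s.f.).
Carrying full precision, 1426.251 ÷ 0.788 = 1809.96319797… g; 0.788 has 3 s.f., so the result keeps min(5, 3) = 3 s.f.
Rounded to 3 significant figures: 1.81 × 10³ g.

1.81 × 10³ g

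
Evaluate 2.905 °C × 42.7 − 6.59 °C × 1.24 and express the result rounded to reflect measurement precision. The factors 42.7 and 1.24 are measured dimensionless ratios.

116 °C

2.905 × 42.7 = 124.0435 → 124 °C (3 s.f., last digit at the 10^0 place).
6.59 × 1.24 = 8.1716 → 8.17 °C (3 s.f., last digit at the 10^-2 place).
Difference: 115.8719 °C; keep the coarser place, 10^0.
Result: 116 °C.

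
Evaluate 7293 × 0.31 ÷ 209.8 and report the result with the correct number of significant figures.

7293 × 0.31 ÷ 209.8 = 10.7761201144…
Multiplication/division keeps the fewest significant figures: 7293 → 4 s.f., 0.31 → 2 s.f., 209.8 → 4 s.f.; limit is 2.
Rounded to 2 significant figures: 11.

11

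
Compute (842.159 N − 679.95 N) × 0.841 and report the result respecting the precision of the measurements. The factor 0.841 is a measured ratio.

842.159 N − 679.95 N = 162.209 N; the difference is limited to 2 decimal places (5 s.f.).
Carrying full precision, 162.209 × 0.841 = 136.417769 N; 0.841 has 3 s.f., so the result keeps min(5, 3) = 3 s.f.
Rounded to 3 significant figures: 136 N.

136 N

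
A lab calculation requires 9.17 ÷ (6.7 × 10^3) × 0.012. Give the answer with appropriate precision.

1.6 × 10^-5

9.17 ÷ (6.7 × 10^3) × 0.012 = 0.000016423880597…
Multiplication/division keeps the fewest significant figures: 9.17 → 3 s.f., 6.7 × 10^3 → 2 s.f., 0.012 → 2 s.f.; limit is 2.
Rounded to 2 significant figures: 1.6 × 10^-5.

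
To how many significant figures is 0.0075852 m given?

5

0.0075852: leading zeros are not significant.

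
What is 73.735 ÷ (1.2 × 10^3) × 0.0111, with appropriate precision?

73.735 ÷ (1.2 × 10^3) × 0.0111 = 0.00068204875
Multiplication/division keeps the fewest significant figures: 73.735 → 5 s.f., 1.2 × 10^3 → 2 s.f., 0.0111 → 3 s.f.; limit is 2.
Rounded to 2 significant figures: 6.8 × 10^-4.

6.8 × 10^-4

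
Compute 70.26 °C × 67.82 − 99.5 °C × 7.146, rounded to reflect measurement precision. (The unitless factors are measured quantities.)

70.26 × 67.82 = 4765.0332 → 4765 °C (4 s.f., last digit at the 10^0 place).
99.5 × 7.146 = 711.027 → 711 °C (3 s.f., last digit at the 10^0 place).
Difference: 4054.0062 °C; keep the coarser place, 10^0.
Result: 4054 °C.

4054 °C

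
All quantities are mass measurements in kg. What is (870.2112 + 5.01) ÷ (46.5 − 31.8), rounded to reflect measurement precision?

59.5

870.2112 + 5.01 = 875.2212, limited to 2 d.p. → 5 s.f.; 46.5 − 31.8 = 14.7, limited to 1 d.p. → 3 s.f.
Carrying full precision, 875.2212 ÷ 14.7 = 59.5388571429…; keep min(5, 3) = 3 s.f.
Rounded to 3 significant figures: 59.5.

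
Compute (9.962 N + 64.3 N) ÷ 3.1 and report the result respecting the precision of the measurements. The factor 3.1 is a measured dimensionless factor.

9.962 N + 64.3 N = 74.262 N; the sum is limited to 1 decimal place (3 s.f.).
Carrying full precision, 74.262 ÷ 3.1 = 23.955483871… N; 3.1 has 2 s.f., so the result keeps min(3, 2) = 2 s.f.
Rounded to 2 significant figures: 24 N.

24 N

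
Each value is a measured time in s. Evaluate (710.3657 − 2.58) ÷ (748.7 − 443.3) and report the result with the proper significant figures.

2.318

710.3657 − 2.58 = 707.7857, limited to 2 d.p. → 5 s.f.; 748.7 − 443.3 = 305.4, limited to 1 d.p. → 4 s.f.
Carrying full precision, 707.7857 ÷ 305.4 = 2.31756941716…; keep min(5, 4) = 4 s.f.
Rounded to 4 significant figures: 2.318.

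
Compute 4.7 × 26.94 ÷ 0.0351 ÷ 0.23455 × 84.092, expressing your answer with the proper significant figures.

4.7 × 26.94 ÷ 0.0351 ÷ 0.23455 × 84.092 = 1293324.716…
Multiplication/division keeps the fewest significant figures: 4.7 → 2 s.f., 26.94 → 4 s.f., 0.0351 → 3 s.f., 0.23455 → 5 s.f., 84.092 → 5 s.f.; limit is 2.
Rounded to 2 significant figures: 1.3 × 10⁶.

1.3 × 10⁶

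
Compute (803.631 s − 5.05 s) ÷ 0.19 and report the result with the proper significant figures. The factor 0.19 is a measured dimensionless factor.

4.2 × 10³ s

803.631 s − 5.05 s = 798.581 s; the difference is limited to 2 decimal places (5 s.f.).
Carrying full precision, 798.581 ÷ 0.19 = 4203.05789474… s; 0.19 has 2 s.f., so the result keeps min(5, 2) = 2 s.f.
Rounded to 2 significant figures: 4.2 × 10³ s.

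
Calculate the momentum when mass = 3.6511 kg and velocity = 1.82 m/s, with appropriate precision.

6.65 kg·m/s

momentum = 3.6511 kg × 1.82 m/s = 6.645002 kg·m/s.
3.6511 has 5 significant figures; 1.82 has 3.
Division/multiplication keeps the fewest: 3 significant figures.
Rounded: 6.65 kg·m/s.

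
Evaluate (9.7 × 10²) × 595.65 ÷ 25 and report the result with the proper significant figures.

2.3 × 10⁴

(9.7 × 10²) × 595.65 ÷ 25 = 23111.22
Multiplication/division keeps the fewest significant figures: 9.7 × 10² → 2 s.f., 595.65 → 5 s.f., 25 → 2 s.f.; limit is 2.
Rounded to 2 significant figures: 2.3 × 10⁴.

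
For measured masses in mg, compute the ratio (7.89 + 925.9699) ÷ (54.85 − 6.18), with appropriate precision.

7.89 + 925.9699 = 933.8599, limited to 2 d.p. → 5 s.f.; 54.85 − 6.18 = 48.67, limited to 2 d.p. → 4 s.f.
Carrying full precision, 933.8599 ÷ 48.67 = 19.1875878364…; keep min(5, 4) = 4 s.f.
Rounded to 4 significant figures: 19.19.

19.19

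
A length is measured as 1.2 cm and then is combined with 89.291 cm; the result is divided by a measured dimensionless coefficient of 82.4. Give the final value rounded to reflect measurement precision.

1.10 cm

1.2 cm + 89.291 cm = 90.491 cm; the sum is limited to 1 decimal place (3 s.f.).
Carrying full precision, 90.491 ÷ 82.4 = 1.09819174757… cm; 82.4 has 3 s.f., so the result keeps min(3, 3) = 3 s.f.
Rounded to 3 significant figures: 1.10 cm.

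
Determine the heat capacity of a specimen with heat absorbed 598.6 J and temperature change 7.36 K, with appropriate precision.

heat capacity = 598.6 J ÷ 7.36 K = 81.3315217391… J/K.
598.6 has 4 significant figures; 7.36 has 3.
Division/multiplication keeps the fewest: 3 significant figures.
Rounded: 81.3 J/K.

81.3 J/K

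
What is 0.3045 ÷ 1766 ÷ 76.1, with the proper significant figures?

2.27 × 10^-6

0.3045 ÷ 1766 ÷ 76.1 = 0.0000022657497511…
Multiplication/division keeps the fewest significant figures: 0.3045 → 4 s.f., 1766 → 4 s.f., 76.1 → 3 s.f.; limit is 3.
Rounded to 3 significant figures: 2.27 × 10^-6.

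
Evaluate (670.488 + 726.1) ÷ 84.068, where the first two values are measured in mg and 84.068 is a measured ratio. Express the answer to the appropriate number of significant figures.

670.488 mg + 726.1 mg = 1396.588 mg; the sum is limited to 1 decimal place (5 s.f.).
Carrying full precision, 1396.588 ÷ 84.068 = 16.6125993244… mg; 84.068 has 5 s.f., so the result keeps min(5, 5) = 5 s.f.
Rounded to 5 significant figures: 16.613 mg.

16.613 mg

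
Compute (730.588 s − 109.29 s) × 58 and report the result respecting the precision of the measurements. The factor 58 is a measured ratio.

3.6 × 10^4 s

730.588 s − 109.29 s = 621.298 s; the difference is limited to 2 decimal places (5 s.f.).
Carrying full precision, 621.298 × 58 = 36035.284 s; 58 has 2 s.f., so the result keeps min(5, 2) = 2 s.f.
Rounded to 2 significant figures: 3.6 × 10^4 s.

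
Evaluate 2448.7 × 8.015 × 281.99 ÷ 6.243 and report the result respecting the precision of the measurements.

2448.7 × 8.015 × 281.99 ÷ 6.243 = 886501.511724…
Multiplication/division keeps the fewest significant figures: 2448.7 → 5 s.f., 8.015 → 4 s.f., 281.99 → 5 s.f., 6.243 → 4 s.f.; limit is 4.
Rounded to 4 significant figures: 8.865 × 10⁵.

8.865 × 10⁵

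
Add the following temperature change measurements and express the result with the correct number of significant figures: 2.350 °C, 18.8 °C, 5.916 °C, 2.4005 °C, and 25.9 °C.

55.4 °C

2.350 °C + 18.8 °C + 5.916 °C + 2.4005 °C + 25.9 °C = 55.3665 °C.
Addition/subtraction keeps the fewest decimal places: 2.350 → 3 decimal places, 18.8 → 1 decimal place, 5.916 → 3 decimal places, 2.4005 → 4 decimal places, 25.9 → 1 decimal place; limit is 1.
Rounded to 1 decimal place: 55.4 °C.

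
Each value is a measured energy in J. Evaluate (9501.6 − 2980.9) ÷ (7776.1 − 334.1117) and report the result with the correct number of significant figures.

9501.6 − 2980.9 = 6520.7, limited to 1 d.p. → 5 s.f.; 7776.1 − 334.1117 = 7441.9883, limited to 1 d.p. → 5 s.f.
Carrying full precision, 6520.7 ÷ 7441.9883 = 0.876204011232…; keep min(5, 5) = 5 s.f.
Rounded to 5 significant figures: 0.87620.

0.87620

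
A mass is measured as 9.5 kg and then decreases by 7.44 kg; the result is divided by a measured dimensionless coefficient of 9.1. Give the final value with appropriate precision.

0.23 kg

9.5 kg − 7.44 kg = 2.06 kg; the difference is limited to 1 decimal place (2 s.f.).
Carrying full precision, 2.06 ÷ 9.1 = 0.226373626374… kg; 9.1 has 2 s.f., so the result keeps min(2, 2) = 2 s.f.
Rounded to 2 significant figures: 0.23 kg.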